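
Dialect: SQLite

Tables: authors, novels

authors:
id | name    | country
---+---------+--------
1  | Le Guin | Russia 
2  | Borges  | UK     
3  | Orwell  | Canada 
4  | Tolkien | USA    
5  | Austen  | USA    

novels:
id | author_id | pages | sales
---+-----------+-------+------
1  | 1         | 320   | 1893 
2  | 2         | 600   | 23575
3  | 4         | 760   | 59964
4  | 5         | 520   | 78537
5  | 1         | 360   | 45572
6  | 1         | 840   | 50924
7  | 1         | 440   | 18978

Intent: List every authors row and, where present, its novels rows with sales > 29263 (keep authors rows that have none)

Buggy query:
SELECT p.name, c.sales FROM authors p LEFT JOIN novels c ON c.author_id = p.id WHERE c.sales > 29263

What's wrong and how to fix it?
Bug: Filtering c.sales in WHERE discards the NULL rows produced by LEFT JOIN, turning it into an inner join

Fix: Put 'c.sales > 29263' in the JOIN's ON clause instead of WHERE

Corrected query:
SELECT p.name, c.sales FROM authors p LEFT JOIN novels c ON c.author_id = p.id AND c.sales > 29263

Result:
name    | sales
--------+------
Le Guin | 45572
Le Guin | 50924
Borges  | NULL 
Orwell  | NULL 
Tolkien | 59964
Austen  | 78537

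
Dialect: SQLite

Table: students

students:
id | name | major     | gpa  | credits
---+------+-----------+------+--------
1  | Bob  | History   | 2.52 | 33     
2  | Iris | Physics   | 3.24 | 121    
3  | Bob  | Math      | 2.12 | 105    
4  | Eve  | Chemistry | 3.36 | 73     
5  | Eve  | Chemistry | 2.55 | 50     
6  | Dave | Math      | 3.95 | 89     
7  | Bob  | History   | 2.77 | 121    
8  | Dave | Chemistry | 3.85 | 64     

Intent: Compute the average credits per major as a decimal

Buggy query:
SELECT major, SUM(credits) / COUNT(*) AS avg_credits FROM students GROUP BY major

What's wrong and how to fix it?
Bug: Both operands are integers, so '/' performs integer division and truncates

Fix: Multiply by 1.0 (or CAST to REAL) to force floating-point division

Corrected query:
SELECT major, SUM(credits) * 1.0 / COUNT(*) AS avg_credits FROM students GROUP BY major

Result:
major     | avg_credits
----------+------------
Chemistry | 62.333333  
History   | 77         
Math      | 97         
Physics   | 121        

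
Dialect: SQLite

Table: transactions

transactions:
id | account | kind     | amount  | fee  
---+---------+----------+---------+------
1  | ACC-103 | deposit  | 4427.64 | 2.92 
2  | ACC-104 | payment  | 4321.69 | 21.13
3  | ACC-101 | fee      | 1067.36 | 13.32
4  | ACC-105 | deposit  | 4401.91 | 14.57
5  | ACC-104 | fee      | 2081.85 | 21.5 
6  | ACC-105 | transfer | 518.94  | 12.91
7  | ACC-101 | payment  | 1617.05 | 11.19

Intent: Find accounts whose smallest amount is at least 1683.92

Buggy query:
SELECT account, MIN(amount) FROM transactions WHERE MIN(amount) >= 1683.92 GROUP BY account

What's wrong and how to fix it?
Bug: Aggregates like MIN are computed per group after WHERE runs

Fix: Use HAVING for the per-group MIN condition

Corrected query:
SELECT account, MIN(amount) FROM transactions GROUP BY account HAVING MIN(amount) >= 1683.92

Result:
account | MIN(amount)
--------+------------
ACC-103 | 4427.64    
ACC-104 | 2081.85    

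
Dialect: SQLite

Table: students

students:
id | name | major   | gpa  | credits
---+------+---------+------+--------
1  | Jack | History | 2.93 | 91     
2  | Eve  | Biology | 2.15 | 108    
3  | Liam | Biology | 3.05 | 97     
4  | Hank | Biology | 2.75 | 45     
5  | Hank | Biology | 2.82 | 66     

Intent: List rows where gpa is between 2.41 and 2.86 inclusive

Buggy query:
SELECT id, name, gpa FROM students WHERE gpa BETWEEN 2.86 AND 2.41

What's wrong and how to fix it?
Bug: BETWEEN expects the lower bound first; with 2.86 AND 2.41 the range is empty

Fix: Write BETWEEN 2.41 AND 2.86

Corrected query:
SELECT id, name, gpa FROM students WHERE gpa BETWEEN 2.41 AND 2.86

Result:
id | name | gpa 
---+------+-----
4  | Hank | 2.75
5  | Hank | 2.82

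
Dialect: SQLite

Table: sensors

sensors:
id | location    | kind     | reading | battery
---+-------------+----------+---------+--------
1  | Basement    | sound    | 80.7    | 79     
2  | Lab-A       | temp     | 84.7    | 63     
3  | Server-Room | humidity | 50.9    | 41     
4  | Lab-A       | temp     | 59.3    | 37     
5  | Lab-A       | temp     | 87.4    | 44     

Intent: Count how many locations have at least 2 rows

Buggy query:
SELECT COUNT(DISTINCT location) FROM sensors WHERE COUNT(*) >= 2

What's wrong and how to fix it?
Bug: WHERE filters individual rows, not groups, so a group-level COUNT is invalid there

Fix: Use a subquery that GROUPs and filters with HAVING, then count its rows

Corrected query:
SELECT COUNT(*) FROM (SELECT location FROM sensors GROUP BY location HAVING COUNT(*) >= 2)

Result:
COUNT(*)
--------
1       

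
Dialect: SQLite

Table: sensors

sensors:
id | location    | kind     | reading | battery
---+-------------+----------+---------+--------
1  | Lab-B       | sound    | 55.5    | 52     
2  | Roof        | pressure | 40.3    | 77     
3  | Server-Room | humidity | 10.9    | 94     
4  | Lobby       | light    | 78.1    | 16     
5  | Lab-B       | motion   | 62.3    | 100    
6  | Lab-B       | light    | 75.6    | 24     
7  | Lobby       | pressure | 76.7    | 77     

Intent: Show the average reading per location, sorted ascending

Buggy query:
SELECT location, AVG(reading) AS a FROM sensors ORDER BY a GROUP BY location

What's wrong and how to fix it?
Bug: ORDER BY appears before GROUP BY; SQL clause order requires GROUP BY first

Fix: Move ORDER BY to the end, after GROUP BY

Corrected query:
SELECT location, AVG(reading) AS a FROM sensors GROUP BY location ORDER BY a

Result:
location    | a        
------------+----------
Server-Room | 10.9     
Roof        | 40.3     
Lab-B       | 64.466667
Lobby       | 77.4     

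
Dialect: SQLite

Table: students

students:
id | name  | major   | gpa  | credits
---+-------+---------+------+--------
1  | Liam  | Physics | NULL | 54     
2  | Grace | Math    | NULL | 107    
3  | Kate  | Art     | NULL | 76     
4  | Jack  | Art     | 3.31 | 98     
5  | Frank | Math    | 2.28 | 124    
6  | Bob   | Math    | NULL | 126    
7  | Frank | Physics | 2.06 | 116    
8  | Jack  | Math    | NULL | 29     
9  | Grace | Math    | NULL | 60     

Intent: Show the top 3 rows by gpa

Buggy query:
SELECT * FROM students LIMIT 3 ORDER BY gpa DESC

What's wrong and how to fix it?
Bug: ORDER BY cannot follow LIMIT; LIMIT is the final clause

Fix: Swap the clauses: ORDER BY first, then LIMIT

Corrected query:
SELECT * FROM students ORDER BY gpa DESC LIMIT 3

Result:
id | name  | major   | gpa  | credits
---+-------+---------+------+--------
4  | Jack  | Art     | 3.31 | 98     
5  | Frank | Math    | 2.28 | 124    
7  | Frank | Physics | 2.06 | 116    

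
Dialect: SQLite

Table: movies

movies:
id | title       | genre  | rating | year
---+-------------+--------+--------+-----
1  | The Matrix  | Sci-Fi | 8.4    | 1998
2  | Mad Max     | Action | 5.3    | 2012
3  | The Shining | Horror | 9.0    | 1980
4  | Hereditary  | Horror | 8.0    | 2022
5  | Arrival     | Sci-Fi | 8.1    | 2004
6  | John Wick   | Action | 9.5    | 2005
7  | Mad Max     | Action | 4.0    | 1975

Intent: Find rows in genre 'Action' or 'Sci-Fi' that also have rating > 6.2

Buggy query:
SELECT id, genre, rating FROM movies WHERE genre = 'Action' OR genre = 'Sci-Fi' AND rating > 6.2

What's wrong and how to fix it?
Bug: AND binds tighter than OR, so this parses as genre = 'Action' OR (genre = 'Sci-Fi' AND rating > 6.2)

Fix: Add parentheses around the OR so the AND applies to both alternatives

Corrected query:
SELECT id, genre, rating FROM movies WHERE (genre = 'Action' OR genre = 'Sci-Fi') AND rating > 6.2

Result:
id | genre  | rating
---+--------+-------
1  | Sci-Fi | 8.4   
5  | Sci-Fi | 8.1   
6  | Action | 9.5   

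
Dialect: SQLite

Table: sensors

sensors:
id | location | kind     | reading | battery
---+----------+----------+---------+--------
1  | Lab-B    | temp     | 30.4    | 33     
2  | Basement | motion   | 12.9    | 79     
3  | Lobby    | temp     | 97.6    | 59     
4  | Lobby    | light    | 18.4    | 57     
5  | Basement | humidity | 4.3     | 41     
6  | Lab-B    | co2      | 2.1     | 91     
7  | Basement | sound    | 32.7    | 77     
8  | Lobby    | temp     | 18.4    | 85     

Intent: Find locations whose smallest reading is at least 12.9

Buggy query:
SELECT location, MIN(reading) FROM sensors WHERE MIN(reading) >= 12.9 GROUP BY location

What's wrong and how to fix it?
Bug: MIN() in WHERE is a misuse of aggregate

Fix: Replace WHERE with HAVING after the GROUP BY

Corrected query:
SELECT location, MIN(reading) FROM sensors GROUP BY location HAVING MIN(reading) >= 12.9

Result:
location | MIN(reading)
---------+-------------
Lobby    | 18.4        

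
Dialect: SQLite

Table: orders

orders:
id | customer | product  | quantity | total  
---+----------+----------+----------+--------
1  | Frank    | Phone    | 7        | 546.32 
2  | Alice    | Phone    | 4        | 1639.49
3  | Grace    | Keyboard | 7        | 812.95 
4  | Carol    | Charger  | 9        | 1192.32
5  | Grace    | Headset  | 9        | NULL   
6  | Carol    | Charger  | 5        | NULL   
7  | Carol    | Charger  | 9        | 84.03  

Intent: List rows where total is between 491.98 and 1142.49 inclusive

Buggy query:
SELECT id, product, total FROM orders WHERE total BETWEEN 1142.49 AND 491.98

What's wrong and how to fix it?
Bug: BETWEEN expects the lower bound first; with 1142.49 AND 491.98 the range is empty

Fix: Swap the bounds so the smaller value comes first

Corrected query:
SELECT id, product, total FROM orders WHERE total BETWEEN 491.98 AND 1142.49

Result:
id | product  | total 
---+----------+-------
1  | Phone    | 546.32
3  | Keyboard | 812.95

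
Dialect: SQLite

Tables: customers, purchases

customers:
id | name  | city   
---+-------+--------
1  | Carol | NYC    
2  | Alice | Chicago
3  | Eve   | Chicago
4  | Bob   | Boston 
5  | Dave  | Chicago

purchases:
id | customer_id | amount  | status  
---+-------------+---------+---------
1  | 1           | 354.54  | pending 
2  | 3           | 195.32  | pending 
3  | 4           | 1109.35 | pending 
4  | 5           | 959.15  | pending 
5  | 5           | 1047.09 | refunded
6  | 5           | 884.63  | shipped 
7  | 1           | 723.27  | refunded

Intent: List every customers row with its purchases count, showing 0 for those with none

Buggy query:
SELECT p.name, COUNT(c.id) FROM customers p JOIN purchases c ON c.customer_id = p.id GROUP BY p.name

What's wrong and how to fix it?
Bug: An inner join excludes parents with zero children

Fix: Use LEFT JOIN so parents without children still appear (COUNT(c.id) gives 0)

Corrected query:
SELECT p.name, COUNT(c.id) FROM customers p LEFT JOIN purchases c ON c.customer_id = p.id GROUP BY p.name

Result:
name  | COUNT(c.id)
------+------------
Alice | 0          
Bob   | 1          
Carol | 2          
Dave  | 3          
Eve   | 1          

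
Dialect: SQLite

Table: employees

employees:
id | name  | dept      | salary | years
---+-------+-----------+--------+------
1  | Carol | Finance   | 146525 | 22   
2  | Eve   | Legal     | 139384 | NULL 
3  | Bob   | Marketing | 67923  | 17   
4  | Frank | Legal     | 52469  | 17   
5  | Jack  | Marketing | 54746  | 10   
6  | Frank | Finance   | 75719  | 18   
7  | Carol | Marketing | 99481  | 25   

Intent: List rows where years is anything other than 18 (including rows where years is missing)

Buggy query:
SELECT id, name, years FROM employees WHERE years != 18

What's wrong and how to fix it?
Bug: Inequality against NULL is unknown, not true; rows with NULL are dropped

Fix: Add an explicit OR years IS NULL to include the missing-value rows

Corrected query:
SELECT id, name, years FROM employees WHERE years != 18 OR years IS NULL

Result:
id | name  | years
---+-------+------
1  | Carol | 22   
2  | Eve   | NULL 
3  | Bob   | 17   
4  | Frank | 17   
5  | Jack  | 10   
7  | Carol | 25   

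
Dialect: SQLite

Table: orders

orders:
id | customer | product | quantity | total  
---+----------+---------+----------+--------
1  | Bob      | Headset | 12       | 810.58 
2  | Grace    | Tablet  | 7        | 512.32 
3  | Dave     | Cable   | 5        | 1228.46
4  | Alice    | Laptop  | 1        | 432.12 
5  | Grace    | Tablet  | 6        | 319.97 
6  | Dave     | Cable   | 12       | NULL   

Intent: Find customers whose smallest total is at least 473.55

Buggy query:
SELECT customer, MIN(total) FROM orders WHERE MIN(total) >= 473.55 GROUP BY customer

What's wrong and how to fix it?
Bug: Aggregates like MIN are computed per group after WHERE runs

Fix: Replace WHERE with HAVING after the GROUP BY

Corrected query:
SELECT customer, MIN(total) FROM orders GROUP BY customer HAVING MIN(total) >= 473.55

Result:
customer | MIN(total)
---------+-----------
Bob      | 810.58    
Dave     | 1228.46   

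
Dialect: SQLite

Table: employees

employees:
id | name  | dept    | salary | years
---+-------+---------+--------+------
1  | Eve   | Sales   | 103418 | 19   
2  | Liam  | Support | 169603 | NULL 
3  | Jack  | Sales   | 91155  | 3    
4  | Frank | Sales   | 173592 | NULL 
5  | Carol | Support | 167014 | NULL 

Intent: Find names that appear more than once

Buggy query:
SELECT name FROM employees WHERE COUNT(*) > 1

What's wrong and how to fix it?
Bug: COUNT(*) is an aggregate and cannot be used in WHERE

Fix: GROUP BY name, then filter groups with HAVING COUNT(*) > 1

Corrected query:
SELECT name FROM employees GROUP BY name HAVING COUNT(*) > 1

Result:
(no rows)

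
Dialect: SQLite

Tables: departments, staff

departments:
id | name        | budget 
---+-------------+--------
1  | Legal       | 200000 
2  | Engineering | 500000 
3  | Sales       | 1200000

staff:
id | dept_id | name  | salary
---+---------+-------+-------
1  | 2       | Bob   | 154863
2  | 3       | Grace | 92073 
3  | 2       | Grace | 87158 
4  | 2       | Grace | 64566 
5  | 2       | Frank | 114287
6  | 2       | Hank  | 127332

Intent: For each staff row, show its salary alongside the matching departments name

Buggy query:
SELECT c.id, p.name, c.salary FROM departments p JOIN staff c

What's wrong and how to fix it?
Bug: Missing join condition: each staff row is matched to all departments rows instead of just its own

Fix: Specify the join condition linking the foreign key to the parent id

Corrected query:
SELECT c.id, p.name, c.salary FROM departments p JOIN staff c ON c.dept_id = p.id

Result:
id | name        | salary
---+-------------+-------
1  | Engineering | 154863
2  | Sales       | 92073 
3  | Engineering | 87158 
4  | Engineering | 64566 
5  | Engineering | 114287
6  | Engineering | 127332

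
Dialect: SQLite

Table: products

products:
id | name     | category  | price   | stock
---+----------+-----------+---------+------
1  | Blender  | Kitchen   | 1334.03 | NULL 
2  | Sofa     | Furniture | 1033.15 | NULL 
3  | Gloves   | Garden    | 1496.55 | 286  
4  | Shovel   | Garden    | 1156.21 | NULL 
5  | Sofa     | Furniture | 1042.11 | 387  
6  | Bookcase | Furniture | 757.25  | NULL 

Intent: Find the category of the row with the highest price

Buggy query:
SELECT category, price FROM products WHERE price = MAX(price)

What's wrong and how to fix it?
Bug: MAX(price) is an aggregate and cannot be used directly in WHERE

Fix: Use a subquery: WHERE price = (SELECT MAX(price) FROM products)

Corrected query:
SELECT category, price FROM products WHERE price = (SELECT MAX(price) FROM products)

Result:
category | price  
---------+--------
Garden   | 1496.55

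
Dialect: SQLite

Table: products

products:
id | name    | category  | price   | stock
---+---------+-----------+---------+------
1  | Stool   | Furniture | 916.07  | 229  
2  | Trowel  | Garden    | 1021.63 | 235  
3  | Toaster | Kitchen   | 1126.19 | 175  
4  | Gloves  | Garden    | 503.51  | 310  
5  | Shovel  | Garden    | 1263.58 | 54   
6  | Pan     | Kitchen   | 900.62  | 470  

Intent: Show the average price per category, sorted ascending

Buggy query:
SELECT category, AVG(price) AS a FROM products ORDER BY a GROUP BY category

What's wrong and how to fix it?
Bug: GROUP BY must precede ORDER BY

Fix: Reorder: SELECT … FROM … GROUP BY … ORDER BY …

Corrected query:
SELECT category, AVG(price) AS a FROM products GROUP BY category ORDER BY a

Result:
category  | a         
----------+-----------
Furniture | 916.07    
Garden    | 929.573333
Kitchen   | 1013.405  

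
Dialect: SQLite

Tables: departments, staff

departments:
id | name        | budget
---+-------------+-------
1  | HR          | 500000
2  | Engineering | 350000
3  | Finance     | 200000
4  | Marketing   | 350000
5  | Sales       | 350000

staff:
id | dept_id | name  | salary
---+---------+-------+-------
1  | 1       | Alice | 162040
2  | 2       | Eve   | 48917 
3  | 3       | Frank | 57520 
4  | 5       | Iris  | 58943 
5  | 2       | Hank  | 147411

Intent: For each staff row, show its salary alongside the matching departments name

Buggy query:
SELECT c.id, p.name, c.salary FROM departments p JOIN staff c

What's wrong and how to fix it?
Bug: JOIN with no ON clause produces a cartesian product; every staff row pairs with every departments row

Fix: Specify the join condition linking the foreign key to the parent id

Corrected query:
SELECT c.id, p.name, c.salary FROM departments p JOIN staff c ON c.dept_id = p.id

Result:
id | name        | salary
---+-------------+-------
1  | HR          | 162040
2  | Engineering | 48917 
3  | Finance     | 57520 
4  | Sales       | 58943 
5  | Engineering | 147411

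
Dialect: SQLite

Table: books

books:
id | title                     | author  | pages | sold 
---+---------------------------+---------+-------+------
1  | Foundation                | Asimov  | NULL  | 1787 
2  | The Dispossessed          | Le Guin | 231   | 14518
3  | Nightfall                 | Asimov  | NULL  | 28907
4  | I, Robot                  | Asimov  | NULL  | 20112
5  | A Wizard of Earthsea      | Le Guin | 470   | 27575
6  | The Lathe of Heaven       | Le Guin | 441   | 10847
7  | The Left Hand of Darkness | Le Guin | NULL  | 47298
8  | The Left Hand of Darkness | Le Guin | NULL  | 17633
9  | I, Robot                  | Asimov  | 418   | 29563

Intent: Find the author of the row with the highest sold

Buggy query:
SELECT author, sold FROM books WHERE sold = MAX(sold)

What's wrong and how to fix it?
Bug: WHERE is evaluated per row; an aggregate over the whole table isn't defined there

Fix: Wrap MAX in a scalar subquery so WHERE compares against a single value

Corrected query:
SELECT author, sold FROM books WHERE sold = (SELECT MAX(sold) FROM books)

Result:
author  | sold 
--------+------
Le Guin | 47298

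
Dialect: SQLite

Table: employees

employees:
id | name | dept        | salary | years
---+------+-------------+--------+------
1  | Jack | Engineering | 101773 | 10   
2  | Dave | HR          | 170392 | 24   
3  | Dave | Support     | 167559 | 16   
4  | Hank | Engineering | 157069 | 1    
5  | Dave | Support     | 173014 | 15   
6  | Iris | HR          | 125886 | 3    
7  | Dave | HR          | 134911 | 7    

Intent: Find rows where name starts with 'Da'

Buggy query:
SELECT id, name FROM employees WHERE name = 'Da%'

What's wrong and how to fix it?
Bug: '=' compares the literal string including the % character; pattern matching needs LIKE

Fix: Use LIKE for wildcard pattern matching

Corrected query:
SELECT id, name FROM employees WHERE name LIKE 'Da%'

Result:
id | name
---+-----
2  | Dave
3  | Dave
5  | Dave
7  | Dave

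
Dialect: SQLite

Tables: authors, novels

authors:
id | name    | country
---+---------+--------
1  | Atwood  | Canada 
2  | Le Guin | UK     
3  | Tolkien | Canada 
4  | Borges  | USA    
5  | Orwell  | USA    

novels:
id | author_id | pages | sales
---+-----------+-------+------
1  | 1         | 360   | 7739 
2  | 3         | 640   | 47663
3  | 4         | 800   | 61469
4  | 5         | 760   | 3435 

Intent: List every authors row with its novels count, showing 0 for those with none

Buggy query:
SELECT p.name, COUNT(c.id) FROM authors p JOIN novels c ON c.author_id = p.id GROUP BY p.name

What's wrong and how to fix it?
Bug: INNER JOIN drops authors rows that have no matching novels rows

Fix: Use LEFT JOIN so parents without children still appear (COUNT(c.id) gives 0)

Corrected query:
SELECT p.name, COUNT(c.id) FROM authors p LEFT JOIN novels c ON c.author_id = p.id GROUP BY p.name

Result:
name    | COUNT(c.id)
--------+------------
Atwood  | 1          
Borges  | 1          
Le Guin | 0          
Orwell  | 1          
Tolkien | 1          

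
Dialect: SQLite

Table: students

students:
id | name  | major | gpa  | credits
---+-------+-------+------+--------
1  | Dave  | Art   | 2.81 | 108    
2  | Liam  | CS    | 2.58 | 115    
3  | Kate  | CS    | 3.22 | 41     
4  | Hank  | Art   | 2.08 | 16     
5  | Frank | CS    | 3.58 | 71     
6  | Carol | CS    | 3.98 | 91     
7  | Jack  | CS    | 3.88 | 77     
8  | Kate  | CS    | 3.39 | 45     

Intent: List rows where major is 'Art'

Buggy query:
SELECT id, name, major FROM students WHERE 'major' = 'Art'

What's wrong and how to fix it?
Bug: Single quotes denote string literals in SQL; the column name is being compared as a constant string

Fix: Remove the quotes around the column name (or use double quotes for an identifier)

Corrected query:
SELECT id, name, major FROM students WHERE major = 'Art'

Result:
id | name | major
---+------+------
1  | Dave | Art  
4  | Hank | Art  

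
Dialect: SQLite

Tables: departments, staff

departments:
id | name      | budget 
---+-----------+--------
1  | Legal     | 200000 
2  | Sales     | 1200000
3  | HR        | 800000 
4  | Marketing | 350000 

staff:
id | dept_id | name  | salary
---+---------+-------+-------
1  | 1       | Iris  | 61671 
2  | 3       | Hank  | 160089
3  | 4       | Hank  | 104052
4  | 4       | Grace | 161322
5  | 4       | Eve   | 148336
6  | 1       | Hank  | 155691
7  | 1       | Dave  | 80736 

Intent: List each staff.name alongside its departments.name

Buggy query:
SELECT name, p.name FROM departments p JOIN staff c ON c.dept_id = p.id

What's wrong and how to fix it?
Bug: Both tables have a 'name' column; the unqualified reference is ambiguous

Fix: Prefix ambiguous columns with the table alias

Corrected query:
SELECT c.name, p.name FROM departments p JOIN staff c ON c.dept_id = p.id

Result:
name  | name     
------+----------
Iris  | Legal    
Hank  | HR       
Hank  | Marketing
Grace | Marketing
Eve   | Marketing
Hank  | Legal    
Dave  | Legal    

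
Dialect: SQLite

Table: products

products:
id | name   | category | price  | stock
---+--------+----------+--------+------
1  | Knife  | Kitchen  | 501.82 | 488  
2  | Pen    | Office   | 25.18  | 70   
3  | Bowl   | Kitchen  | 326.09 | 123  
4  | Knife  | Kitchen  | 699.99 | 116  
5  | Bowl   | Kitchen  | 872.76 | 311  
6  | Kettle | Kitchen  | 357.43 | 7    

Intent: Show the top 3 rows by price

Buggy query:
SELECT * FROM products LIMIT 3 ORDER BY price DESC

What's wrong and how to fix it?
Bug: ORDER BY cannot follow LIMIT; LIMIT is the final clause

Fix: Swap the clauses: ORDER BY first, then LIMIT

Corrected query:
SELECT * FROM products ORDER BY price DESC LIMIT 3

Result:
id | name  | category | price  | stock
---+-------+----------+--------+------
5  | Bowl  | Kitchen  | 872.76 | 311  
4  | Knife | Kitchen  | 699.99 | 116  
1  | Knife | Kitchen  | 501.82 | 488  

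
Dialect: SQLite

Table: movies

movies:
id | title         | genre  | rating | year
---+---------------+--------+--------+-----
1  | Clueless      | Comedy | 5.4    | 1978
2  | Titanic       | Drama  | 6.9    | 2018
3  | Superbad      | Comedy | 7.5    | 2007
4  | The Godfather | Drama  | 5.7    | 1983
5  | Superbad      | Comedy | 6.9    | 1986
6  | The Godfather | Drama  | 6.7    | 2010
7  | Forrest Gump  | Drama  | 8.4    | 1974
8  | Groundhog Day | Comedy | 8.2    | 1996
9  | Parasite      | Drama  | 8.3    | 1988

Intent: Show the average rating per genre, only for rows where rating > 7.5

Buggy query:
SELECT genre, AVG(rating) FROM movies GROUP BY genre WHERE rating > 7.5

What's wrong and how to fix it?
Bug: WHERE cannot follow GROUP BY

Fix: Place WHERE between FROM and GROUP BY

Corrected query:
SELECT genre, AVG(rating) FROM movies WHERE rating > 7.5 GROUP BY genre

Result:
genre  | AVG(rating)
-------+------------
Comedy | 8.2        
Drama  | 8.35       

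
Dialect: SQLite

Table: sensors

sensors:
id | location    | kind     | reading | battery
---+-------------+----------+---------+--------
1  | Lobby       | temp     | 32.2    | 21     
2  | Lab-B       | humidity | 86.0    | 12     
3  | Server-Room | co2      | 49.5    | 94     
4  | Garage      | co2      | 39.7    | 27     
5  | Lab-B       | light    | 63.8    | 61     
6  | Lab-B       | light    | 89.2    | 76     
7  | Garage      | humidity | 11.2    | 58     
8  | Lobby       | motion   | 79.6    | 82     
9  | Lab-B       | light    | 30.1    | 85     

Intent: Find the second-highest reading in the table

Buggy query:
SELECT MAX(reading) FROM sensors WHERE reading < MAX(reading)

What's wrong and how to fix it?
Bug: The inner MAX is an aggregate inside WHERE, which is not allowed

Fix: Put the inner MAX in a scalar subquery

Corrected query:
SELECT MAX(reading) FROM sensors WHERE reading < (SELECT MAX(reading) FROM sensors)

Result:
MAX(reading)
------------
86          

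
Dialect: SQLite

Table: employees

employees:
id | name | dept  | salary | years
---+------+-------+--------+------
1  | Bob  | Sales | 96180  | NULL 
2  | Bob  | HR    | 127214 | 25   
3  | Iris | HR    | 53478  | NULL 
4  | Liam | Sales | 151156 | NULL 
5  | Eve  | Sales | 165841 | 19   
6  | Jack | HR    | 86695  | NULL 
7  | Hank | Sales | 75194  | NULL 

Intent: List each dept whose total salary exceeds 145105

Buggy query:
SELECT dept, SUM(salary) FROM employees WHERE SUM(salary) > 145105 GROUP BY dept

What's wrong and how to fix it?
Bug: SUM(salary) is an aggregate, but WHERE filters rows before aggregation

Fix: Use HAVING (which filters groups after aggregation) instead of WHERE

Corrected query:
SELECT dept, SUM(salary) FROM employees GROUP BY dept HAVING SUM(salary) > 145105

Result:
dept  | SUM(salary)
------+------------
HR    | 267387     
Sales | 488371     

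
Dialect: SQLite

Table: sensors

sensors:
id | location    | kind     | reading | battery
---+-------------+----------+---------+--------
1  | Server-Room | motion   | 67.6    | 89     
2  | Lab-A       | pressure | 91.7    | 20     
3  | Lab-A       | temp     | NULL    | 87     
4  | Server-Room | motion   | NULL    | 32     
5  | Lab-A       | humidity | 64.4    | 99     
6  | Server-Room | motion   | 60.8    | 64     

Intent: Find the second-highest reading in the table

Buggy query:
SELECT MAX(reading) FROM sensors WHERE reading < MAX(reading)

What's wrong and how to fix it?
Bug: The inner MAX is an aggregate inside WHERE, which is not allowed

Fix: Compute the overall MAX in a subquery, then take MAX of rows below it

Corrected query:
SELECT MAX(reading) FROM sensors WHERE reading < (SELECT MAX(reading) FROM sensors)

Result:
MAX(reading)
------------
67.6        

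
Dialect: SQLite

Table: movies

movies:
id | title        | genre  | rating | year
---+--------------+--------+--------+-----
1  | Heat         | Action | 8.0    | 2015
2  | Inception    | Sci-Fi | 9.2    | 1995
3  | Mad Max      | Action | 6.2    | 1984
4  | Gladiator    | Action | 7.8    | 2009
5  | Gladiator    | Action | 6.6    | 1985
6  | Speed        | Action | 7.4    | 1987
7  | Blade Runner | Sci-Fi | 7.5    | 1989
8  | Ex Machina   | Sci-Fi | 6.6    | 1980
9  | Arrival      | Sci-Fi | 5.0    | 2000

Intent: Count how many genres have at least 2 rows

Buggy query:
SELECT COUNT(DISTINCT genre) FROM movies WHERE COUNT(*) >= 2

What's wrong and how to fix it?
Bug: WHERE filters individual rows, not groups, so a group-level COUNT is invalid there

Fix: Use a subquery that GROUPs and filters with HAVING, then count its rows

Corrected query:
SELECT COUNT(*) FROM (SELECT genre FROM movies GROUP BY genre HAVING COUNT(*) >= 2)

Result:
COUNT(*)
--------
2       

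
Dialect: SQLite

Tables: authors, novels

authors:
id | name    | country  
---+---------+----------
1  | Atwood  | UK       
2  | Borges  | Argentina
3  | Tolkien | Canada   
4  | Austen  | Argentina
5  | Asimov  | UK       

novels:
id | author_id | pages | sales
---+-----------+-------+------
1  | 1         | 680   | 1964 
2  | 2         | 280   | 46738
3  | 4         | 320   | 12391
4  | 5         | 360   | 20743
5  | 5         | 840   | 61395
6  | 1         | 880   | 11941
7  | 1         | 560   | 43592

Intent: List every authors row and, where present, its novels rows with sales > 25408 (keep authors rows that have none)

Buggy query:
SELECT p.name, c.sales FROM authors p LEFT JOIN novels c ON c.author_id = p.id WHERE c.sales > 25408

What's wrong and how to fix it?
Bug: A WHERE condition on the right-hand table after LEFT JOIN drops unmatched parents

Fix: Put 'c.sales > 25408' in the JOIN's ON clause instead of WHERE

Corrected query:
SELECT p.name, c.sales FROM authors p LEFT JOIN novels c ON c.author_id = p.id AND c.sales > 25408

Result:
name    | sales
--------+------
Atwood  | 43592
Borges  | 46738
Tolkien | NULL 
Austen  | NULL 
Asimov  | 61395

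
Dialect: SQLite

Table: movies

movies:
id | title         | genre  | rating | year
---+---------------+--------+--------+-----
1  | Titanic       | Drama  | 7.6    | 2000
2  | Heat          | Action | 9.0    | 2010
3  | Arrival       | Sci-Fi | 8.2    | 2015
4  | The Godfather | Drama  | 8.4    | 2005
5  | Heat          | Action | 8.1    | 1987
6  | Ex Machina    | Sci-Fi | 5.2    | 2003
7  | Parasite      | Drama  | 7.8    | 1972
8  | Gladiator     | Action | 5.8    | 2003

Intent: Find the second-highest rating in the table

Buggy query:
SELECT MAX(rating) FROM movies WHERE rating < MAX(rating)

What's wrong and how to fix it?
Bug: MAX(rating) on the right of the comparison is an aggregate-in-WHERE error

Fix: Compute the overall MAX in a subquery, then take MAX of rows below it

Corrected query:
SELECT MAX(rating) FROM movies WHERE rating < (SELECT MAX(rating) FROM movies)

Result:
MAX(rating)
-----------
8.4        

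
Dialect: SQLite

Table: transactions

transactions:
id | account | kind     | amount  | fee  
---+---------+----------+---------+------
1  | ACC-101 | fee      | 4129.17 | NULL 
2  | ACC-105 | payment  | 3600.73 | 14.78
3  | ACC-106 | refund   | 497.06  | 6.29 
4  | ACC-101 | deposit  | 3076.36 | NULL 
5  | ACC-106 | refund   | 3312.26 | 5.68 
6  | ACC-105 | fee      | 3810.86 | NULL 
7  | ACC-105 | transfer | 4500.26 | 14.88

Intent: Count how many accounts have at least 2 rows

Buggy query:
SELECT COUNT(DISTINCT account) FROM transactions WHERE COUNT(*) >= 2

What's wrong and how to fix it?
Bug: WHERE filters individual rows, not groups, so a group-level COUNT is invalid there

Fix: Use a subquery that GROUPs and filters with HAVING, then count its rows

Corrected query:
SELECT COUNT(*) FROM (SELECT account FROM transactions GROUP BY account HAVING COUNT(*) >= 2)

Result:
COUNT(*)
--------
3       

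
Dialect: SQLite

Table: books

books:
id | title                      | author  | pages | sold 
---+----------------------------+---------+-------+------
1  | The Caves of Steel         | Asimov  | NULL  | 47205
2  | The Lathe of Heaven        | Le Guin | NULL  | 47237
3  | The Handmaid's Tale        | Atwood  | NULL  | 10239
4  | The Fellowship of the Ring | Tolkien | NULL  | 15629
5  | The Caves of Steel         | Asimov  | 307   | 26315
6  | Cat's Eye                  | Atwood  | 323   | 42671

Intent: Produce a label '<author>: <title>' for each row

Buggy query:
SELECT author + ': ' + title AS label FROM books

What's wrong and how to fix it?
Bug: SQLite uses || for string concatenation; + coerces text to numbers (yielding 0)

Fix: Replace + with || to concatenate text

Corrected query:
SELECT author || ': ' || title AS label FROM books

Result:
label                              
-----------------------------------
Asimov: The Caves of Steel         
Le Guin: The Lathe of Heaven       
Atwood: The Handmaid's Tale        
Tolkien: The Fellowship of the Ring
Asimov: The Caves of Steel         
Atwood: Cat's Eye                  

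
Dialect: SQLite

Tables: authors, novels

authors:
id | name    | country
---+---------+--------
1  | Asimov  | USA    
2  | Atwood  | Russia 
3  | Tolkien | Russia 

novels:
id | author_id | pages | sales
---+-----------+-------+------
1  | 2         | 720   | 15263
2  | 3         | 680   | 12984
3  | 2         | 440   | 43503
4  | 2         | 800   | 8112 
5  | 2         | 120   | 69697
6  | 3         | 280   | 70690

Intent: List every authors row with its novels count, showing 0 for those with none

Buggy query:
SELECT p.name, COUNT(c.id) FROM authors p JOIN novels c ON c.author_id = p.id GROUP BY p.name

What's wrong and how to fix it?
Bug: INNER JOIN drops authors rows that have no matching novels rows

Fix: Use LEFT JOIN so parents without children still appear (COUNT(c.id) gives 0)

Corrected query:
SELECT p.name, COUNT(c.id) FROM authors p LEFT JOIN novels c ON c.author_id = p.id GROUP BY p.name

Result:
name    | COUNT(c.id)
--------+------------
Asimov  | 0          
Atwood  | 4          
Tolkien | 2          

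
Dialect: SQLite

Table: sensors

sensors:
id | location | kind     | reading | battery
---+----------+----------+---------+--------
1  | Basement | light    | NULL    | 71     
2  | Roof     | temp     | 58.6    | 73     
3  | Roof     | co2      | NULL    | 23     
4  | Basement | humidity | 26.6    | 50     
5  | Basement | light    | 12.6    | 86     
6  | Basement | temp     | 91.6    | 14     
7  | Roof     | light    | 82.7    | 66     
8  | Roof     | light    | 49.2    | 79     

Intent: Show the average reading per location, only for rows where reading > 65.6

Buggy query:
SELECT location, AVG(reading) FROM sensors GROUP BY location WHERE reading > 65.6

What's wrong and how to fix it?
Bug: WHERE cannot follow GROUP BY

Fix: Move the WHERE clause before GROUP BY

Corrected query:
SELECT location, AVG(reading) FROM sensors WHERE reading > 65.6 GROUP BY location

Result:
location | AVG(reading)
---------+-------------
Basement | 91.6        
Roof     | 82.7        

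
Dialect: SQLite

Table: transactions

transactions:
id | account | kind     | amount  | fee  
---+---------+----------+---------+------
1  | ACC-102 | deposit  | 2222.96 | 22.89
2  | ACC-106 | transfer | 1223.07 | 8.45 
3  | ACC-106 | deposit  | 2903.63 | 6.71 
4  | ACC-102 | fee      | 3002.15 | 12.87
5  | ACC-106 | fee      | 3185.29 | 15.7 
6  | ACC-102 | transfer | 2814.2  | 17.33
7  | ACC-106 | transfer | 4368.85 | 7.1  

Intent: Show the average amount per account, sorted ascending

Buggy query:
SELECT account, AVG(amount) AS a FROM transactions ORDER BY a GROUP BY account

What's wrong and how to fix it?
Bug: ORDER BY appears before GROUP BY; SQL clause order requires GROUP BY first

Fix: Move ORDER BY to the end, after GROUP BY

Corrected query:
SELECT account, AVG(amount) AS a FROM transactions GROUP BY account ORDER BY a

Result:
account | a      
--------+--------
ACC-102 | 2679.77
ACC-106 | 2920.21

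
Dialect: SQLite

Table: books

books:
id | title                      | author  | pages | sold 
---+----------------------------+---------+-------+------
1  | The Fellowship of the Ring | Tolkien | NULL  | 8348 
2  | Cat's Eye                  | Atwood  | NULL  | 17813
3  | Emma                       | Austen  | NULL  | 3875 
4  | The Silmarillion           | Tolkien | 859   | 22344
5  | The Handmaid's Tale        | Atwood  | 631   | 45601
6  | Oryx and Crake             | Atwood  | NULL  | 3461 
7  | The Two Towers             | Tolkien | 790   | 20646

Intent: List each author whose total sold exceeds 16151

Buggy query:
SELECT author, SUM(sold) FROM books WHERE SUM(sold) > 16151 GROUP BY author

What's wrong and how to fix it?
Bug: SUM(sold) is an aggregate, but WHERE filters rows before aggregation

Fix: Move the aggregate condition to a HAVING clause

Corrected query:
SELECT author, SUM(sold) FROM books GROUP BY author HAVING SUM(sold) > 16151

Result:
author  | SUM(sold)
--------+----------
Atwood  | 66875    
Tolkien | 51338    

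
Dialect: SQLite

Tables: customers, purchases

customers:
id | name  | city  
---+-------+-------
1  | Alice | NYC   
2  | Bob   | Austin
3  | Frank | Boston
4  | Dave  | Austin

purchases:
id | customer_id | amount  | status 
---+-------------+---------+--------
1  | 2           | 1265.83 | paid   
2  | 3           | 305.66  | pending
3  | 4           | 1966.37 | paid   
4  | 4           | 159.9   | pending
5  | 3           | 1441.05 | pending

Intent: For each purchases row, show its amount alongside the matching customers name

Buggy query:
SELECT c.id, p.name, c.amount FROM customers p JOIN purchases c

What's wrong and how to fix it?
Bug: JOIN with no ON clause produces a cartesian product; every purchases row pairs with every customers row

Fix: Specify the join condition linking the foreign key to the parent id

Corrected query:
SELECT c.id, p.name, c.amount FROM customers p JOIN purchases c ON c.customer_id = p.id

Result:
id | name  | amount 
---+-------+--------
1  | Bob   | 1265.83
2  | Frank | 305.66 
3  | Dave  | 1966.37
4  | Dave  | 159.9  
5  | Frank | 1441.05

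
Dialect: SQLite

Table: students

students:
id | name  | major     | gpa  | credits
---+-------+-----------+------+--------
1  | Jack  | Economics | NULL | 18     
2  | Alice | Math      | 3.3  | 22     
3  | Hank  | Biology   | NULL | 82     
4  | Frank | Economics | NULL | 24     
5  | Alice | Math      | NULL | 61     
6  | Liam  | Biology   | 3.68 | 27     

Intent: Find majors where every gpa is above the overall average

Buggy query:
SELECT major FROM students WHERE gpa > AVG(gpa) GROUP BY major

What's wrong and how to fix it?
Bug: AVG() is an aggregate; it can't sit directly in WHERE

Fix: Compute the overall average in a scalar subquery and compare each group's MIN against it in HAVING

Corrected query:
SELECT major FROM students GROUP BY major HAVING MIN(gpa) > (SELECT AVG(gpa) FROM students)

Result:
major  
-------
Biology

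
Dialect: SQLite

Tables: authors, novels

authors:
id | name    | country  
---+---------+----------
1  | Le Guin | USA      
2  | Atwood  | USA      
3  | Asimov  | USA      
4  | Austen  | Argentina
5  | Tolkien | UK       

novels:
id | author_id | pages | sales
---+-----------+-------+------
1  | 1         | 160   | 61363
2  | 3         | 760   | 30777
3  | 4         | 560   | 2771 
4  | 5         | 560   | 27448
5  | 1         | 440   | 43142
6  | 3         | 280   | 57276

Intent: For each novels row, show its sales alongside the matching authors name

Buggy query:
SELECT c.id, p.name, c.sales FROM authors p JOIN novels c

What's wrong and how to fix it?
Bug: JOIN with no ON clause produces a cartesian product; every novels row pairs with every authors row

Fix: Add ON c.author_id = p.id to the JOIN

Corrected query:
SELECT c.id, p.name, c.sales FROM authors p JOIN novels c ON c.author_id = p.id

Result:
id | name    | sales
---+---------+------
1  | Le Guin | 61363
2  | Asimov  | 30777
3  | Austen  | 2771 
4  | Tolkien | 27448
5  | Le Guin | 43142
6  | Asimov  | 57276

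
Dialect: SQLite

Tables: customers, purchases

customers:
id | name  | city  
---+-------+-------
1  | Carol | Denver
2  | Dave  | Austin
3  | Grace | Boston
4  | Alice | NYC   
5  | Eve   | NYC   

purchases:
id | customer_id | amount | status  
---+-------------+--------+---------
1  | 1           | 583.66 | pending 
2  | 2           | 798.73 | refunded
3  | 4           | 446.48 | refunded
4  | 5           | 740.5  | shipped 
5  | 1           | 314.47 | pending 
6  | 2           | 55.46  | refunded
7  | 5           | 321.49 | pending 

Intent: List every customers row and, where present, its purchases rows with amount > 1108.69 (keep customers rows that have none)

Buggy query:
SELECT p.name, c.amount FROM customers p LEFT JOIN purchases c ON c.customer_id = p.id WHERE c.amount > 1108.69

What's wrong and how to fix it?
Bug: Filtering c.amount in WHERE discards the NULL rows produced by LEFT JOIN, turning it into an inner join

Fix: Move the right-table condition into the ON clause so unmatched parents are kept

Corrected query:
SELECT p.name, c.amount FROM customers p LEFT JOIN purchases c ON c.customer_id = p.id AND c.amount > 1108.69

Result:
name  | amount
------+-------
Carol | NULL  
Dave  | NULL  
Grace | NULL  
Alice | NULL  
Eve   | NULL  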